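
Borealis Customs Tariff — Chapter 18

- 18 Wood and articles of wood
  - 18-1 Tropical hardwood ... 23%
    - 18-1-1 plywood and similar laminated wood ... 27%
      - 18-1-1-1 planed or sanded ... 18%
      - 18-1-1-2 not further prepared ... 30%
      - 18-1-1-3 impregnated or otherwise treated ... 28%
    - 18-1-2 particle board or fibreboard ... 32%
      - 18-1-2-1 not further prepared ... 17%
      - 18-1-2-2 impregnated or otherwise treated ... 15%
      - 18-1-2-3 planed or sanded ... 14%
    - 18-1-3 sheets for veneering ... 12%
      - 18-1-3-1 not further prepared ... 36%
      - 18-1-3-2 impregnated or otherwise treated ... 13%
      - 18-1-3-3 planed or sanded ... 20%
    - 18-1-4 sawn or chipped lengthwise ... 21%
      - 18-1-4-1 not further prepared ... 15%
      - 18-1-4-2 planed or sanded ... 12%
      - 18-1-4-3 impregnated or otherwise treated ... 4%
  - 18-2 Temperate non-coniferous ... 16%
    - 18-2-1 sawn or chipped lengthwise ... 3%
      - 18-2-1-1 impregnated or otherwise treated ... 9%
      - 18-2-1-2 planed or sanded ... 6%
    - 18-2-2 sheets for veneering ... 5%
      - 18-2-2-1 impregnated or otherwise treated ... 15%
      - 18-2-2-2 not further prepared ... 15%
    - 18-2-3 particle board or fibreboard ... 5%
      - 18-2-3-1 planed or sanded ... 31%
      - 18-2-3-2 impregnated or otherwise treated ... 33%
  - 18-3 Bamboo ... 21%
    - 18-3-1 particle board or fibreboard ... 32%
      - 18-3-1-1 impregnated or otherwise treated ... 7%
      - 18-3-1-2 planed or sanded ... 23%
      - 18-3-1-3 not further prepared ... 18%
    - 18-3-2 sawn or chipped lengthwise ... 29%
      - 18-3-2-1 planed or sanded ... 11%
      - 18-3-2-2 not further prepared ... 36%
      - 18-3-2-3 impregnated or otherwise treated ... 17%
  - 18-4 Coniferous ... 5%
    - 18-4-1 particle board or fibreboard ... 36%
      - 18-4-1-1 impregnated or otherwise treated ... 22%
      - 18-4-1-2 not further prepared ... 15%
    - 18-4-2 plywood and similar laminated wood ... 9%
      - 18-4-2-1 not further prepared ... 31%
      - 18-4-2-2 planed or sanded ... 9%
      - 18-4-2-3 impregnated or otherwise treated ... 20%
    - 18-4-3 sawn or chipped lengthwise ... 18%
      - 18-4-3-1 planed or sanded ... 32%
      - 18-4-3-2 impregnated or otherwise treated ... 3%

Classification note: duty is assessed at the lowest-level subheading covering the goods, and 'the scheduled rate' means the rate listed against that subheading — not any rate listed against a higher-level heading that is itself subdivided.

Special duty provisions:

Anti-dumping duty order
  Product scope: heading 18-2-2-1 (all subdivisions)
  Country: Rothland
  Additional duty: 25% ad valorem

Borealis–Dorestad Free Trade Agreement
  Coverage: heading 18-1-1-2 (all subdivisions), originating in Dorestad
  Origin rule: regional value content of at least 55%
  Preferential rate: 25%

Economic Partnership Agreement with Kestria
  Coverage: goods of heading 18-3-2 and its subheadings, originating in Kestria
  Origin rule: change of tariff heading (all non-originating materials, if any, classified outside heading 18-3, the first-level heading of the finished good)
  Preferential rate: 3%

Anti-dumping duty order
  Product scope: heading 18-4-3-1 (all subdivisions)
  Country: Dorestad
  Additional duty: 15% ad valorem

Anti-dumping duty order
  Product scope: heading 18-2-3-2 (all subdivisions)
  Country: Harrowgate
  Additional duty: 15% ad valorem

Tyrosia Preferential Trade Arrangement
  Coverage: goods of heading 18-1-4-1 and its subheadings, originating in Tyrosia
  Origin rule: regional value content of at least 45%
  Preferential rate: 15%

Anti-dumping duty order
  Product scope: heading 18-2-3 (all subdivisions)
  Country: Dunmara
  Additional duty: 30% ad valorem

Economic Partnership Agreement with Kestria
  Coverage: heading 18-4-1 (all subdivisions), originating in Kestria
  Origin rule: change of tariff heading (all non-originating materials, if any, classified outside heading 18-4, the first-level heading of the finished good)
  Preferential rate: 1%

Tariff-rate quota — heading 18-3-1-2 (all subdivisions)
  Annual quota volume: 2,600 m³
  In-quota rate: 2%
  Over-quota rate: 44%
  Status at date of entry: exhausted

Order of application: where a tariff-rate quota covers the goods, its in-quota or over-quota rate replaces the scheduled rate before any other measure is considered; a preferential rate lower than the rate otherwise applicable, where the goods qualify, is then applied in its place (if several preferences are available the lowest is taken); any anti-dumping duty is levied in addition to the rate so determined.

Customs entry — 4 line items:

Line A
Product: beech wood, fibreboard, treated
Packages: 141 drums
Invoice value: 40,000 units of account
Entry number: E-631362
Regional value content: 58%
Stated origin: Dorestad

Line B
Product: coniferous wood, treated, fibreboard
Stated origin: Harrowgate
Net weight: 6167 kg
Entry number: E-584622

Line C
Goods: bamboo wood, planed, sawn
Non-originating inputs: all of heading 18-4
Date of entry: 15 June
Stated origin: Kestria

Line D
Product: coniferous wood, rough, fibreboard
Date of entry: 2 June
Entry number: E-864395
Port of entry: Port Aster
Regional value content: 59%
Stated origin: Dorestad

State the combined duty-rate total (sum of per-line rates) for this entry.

Line A: beech → 18-2; fibreboard → 18-2-3; treated → 18-2-3-2. Scheduled 33%. Dorestad agreement on 18-1-1-2: 18-2-3-2 not covered. → 33%.
Line B: coniferous → 18-4; fibreboard → 18-4-1; treated → 18-4-1-1. Scheduled 22%. No special measure applies. → 22%.
Line C: bamboo → 18-3; sawn → 18-3-2; planed → 18-3-2-1. Scheduled 11%. Kestria agreement on 18-3-2: CTH met → 3% available; Kestria agreement on 18-4-1: 18-3-2-1 not covered; preferential 3%. → 3%.
Line D: coniferous → 18-4; fibreboard → 18-4-1; rough → 18-4-1-2. Scheduled 15%. Dorestad agreement on 18-1-1-2: 18-4-1-2 not covered. → 15%.
Sum: 33% + 22% + 3% + 15% = 73%.

73%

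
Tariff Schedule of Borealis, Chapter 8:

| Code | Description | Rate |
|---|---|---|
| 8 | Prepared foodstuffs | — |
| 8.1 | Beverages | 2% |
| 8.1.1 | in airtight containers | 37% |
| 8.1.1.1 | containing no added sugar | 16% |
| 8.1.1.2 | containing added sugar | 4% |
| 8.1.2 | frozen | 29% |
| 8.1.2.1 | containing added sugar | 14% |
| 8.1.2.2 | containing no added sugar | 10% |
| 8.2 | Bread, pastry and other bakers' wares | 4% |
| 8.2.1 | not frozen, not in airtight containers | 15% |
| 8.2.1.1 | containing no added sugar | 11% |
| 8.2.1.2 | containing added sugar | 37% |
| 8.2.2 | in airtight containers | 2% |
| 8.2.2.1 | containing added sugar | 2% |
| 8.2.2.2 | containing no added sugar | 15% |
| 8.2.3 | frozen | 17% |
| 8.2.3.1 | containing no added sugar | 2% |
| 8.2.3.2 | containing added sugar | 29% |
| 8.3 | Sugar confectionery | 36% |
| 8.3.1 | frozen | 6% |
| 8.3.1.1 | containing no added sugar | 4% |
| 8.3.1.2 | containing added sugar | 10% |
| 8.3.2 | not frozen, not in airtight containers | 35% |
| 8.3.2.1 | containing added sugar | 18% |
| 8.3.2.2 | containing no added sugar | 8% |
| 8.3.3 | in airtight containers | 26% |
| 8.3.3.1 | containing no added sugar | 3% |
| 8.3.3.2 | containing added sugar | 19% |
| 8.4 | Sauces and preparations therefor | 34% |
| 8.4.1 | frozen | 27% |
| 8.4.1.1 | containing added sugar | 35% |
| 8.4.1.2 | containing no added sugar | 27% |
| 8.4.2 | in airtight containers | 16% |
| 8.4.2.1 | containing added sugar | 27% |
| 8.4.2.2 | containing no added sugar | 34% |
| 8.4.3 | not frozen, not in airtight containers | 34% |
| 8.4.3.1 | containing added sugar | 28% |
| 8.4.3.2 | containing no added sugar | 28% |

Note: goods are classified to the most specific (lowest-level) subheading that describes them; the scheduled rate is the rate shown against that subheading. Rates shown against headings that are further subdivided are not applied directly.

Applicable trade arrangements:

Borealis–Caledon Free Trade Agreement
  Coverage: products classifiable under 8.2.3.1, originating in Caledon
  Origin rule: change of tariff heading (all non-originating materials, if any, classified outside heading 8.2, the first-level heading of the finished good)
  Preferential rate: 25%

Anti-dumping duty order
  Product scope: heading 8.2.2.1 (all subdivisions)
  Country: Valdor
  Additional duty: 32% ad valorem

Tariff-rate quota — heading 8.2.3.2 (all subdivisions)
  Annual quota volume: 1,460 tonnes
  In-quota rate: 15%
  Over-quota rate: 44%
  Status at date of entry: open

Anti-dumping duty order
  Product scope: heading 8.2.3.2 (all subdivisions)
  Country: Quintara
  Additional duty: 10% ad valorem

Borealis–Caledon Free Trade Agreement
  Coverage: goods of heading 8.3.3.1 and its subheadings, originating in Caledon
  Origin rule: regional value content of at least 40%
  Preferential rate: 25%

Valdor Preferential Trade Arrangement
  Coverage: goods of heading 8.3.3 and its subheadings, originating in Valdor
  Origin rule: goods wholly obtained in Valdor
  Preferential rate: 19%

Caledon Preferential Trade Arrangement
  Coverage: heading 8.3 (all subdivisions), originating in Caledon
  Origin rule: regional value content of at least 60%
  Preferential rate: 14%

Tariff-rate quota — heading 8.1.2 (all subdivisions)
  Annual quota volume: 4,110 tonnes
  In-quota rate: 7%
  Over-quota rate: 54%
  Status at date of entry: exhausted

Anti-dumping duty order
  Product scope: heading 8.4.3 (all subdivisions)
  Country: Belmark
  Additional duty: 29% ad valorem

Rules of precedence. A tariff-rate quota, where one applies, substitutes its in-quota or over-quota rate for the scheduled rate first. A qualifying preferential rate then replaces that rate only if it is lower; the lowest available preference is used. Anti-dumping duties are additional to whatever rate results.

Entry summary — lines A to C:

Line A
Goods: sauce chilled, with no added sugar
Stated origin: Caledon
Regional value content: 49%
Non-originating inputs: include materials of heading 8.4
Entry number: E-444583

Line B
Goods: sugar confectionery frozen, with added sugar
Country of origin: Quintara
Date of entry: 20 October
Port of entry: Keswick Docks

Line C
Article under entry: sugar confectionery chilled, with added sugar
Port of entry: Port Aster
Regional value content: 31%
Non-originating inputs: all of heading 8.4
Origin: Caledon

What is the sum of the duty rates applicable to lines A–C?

56%

Line A: sauce → 8.4; chilled → 8.4.3; with no added sugar → 8.4.3.2. Scheduled 28%. Caledon agreement on 8.2.3.1: 8.4.3.2 not covered; Caledon agreement on 8.3.3.1: 8.4.3.2 not covered; Caledon agreement on 8.3: 8.4.3.2 not covered. → 28%.
Line B: sugar confectionery → 8.3; frozen → 8.3.1; with added sugar → 8.3.1.2. Scheduled 10%. No special measure applies. → 10%.
Line C: sugar confectionery → 8.3; chilled → 8.3.2; with added sugar → 8.3.2.1. Scheduled 18%. Caledon agreement on 8.2.3.1: 8.3.2.1 not covered; Caledon agreement on 8.3.3.1: 8.3.2.1 not covered; Caledon agreement on 8.3: RVC < 60%. → 18%.
Sum: 28% + 10% + 18% = 56%.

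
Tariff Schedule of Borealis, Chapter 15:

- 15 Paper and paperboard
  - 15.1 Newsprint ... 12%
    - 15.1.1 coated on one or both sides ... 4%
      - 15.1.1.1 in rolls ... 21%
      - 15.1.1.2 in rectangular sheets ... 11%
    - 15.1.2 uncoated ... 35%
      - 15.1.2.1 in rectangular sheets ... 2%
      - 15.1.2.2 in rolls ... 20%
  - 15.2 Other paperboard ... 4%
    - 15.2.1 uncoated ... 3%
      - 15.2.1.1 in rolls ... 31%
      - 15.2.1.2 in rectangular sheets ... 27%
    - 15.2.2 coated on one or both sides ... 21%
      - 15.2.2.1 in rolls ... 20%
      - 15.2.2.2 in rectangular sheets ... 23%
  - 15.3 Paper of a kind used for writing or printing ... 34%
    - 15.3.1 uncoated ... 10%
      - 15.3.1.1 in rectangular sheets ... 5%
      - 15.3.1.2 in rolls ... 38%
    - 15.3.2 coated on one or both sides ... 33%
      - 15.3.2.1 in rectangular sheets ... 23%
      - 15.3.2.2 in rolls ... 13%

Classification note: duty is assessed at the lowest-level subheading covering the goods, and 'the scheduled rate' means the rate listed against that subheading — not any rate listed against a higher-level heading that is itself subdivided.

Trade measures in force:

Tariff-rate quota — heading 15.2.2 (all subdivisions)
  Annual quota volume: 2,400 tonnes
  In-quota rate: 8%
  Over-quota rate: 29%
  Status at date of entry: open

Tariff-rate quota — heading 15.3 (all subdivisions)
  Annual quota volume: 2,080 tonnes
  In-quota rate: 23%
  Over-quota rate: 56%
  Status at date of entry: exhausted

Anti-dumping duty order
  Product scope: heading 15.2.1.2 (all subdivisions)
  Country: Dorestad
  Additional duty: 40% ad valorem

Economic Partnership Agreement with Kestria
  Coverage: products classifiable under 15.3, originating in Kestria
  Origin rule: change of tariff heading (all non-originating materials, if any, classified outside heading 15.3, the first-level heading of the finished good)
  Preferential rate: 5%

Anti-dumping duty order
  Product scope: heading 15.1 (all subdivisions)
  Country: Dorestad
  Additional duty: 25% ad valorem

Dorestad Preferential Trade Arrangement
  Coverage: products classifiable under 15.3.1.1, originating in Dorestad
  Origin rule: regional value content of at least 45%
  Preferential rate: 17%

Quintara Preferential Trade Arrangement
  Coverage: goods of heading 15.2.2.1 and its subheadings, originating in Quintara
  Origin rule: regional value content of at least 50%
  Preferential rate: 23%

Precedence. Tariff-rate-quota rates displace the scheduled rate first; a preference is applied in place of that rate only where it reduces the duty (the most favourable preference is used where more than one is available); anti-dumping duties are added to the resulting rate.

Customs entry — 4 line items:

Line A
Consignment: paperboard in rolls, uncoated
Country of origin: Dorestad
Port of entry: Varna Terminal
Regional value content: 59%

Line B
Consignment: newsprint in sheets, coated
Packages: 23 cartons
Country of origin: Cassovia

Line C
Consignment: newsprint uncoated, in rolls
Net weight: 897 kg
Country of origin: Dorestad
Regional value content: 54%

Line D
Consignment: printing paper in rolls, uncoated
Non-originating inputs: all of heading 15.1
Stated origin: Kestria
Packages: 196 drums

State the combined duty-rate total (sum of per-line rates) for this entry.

Line A: paperboard → 15.2; uncoated → 15.2.1; in rolls → 15.2.1.1. Scheduled 31%. Dorestad agreement on 15.3.1.1: 15.2.1.1 not covered. → 31%.
Line B: newsprint → 15.1; coated → 15.1.1; in sheets → 15.1.1.2. Scheduled 11%. No special measure applies. → 11%.
Line C: newsprint → 15.1; uncoated → 15.1.2; in rolls → 15.1.2.2. Scheduled 20%. Dorestad agreement on 15.3.1.1: 15.1.2.2 not covered; anti-dumping (Dorestad, 15.1): +25%; total 20% + 25% = 45%. → 45%.
Line D: printing paper → 15.3; uncoated → 15.3.1; in rolls → 15.3.1.2. Scheduled 38%. quota on 15.3 exhausted → over-quota 56%; Kestria agreement on 15.3: CTH met → 5% available; preferential 5%. → 5%.
Sum: 31% + 11% + 45% + 5% = 92%.

92%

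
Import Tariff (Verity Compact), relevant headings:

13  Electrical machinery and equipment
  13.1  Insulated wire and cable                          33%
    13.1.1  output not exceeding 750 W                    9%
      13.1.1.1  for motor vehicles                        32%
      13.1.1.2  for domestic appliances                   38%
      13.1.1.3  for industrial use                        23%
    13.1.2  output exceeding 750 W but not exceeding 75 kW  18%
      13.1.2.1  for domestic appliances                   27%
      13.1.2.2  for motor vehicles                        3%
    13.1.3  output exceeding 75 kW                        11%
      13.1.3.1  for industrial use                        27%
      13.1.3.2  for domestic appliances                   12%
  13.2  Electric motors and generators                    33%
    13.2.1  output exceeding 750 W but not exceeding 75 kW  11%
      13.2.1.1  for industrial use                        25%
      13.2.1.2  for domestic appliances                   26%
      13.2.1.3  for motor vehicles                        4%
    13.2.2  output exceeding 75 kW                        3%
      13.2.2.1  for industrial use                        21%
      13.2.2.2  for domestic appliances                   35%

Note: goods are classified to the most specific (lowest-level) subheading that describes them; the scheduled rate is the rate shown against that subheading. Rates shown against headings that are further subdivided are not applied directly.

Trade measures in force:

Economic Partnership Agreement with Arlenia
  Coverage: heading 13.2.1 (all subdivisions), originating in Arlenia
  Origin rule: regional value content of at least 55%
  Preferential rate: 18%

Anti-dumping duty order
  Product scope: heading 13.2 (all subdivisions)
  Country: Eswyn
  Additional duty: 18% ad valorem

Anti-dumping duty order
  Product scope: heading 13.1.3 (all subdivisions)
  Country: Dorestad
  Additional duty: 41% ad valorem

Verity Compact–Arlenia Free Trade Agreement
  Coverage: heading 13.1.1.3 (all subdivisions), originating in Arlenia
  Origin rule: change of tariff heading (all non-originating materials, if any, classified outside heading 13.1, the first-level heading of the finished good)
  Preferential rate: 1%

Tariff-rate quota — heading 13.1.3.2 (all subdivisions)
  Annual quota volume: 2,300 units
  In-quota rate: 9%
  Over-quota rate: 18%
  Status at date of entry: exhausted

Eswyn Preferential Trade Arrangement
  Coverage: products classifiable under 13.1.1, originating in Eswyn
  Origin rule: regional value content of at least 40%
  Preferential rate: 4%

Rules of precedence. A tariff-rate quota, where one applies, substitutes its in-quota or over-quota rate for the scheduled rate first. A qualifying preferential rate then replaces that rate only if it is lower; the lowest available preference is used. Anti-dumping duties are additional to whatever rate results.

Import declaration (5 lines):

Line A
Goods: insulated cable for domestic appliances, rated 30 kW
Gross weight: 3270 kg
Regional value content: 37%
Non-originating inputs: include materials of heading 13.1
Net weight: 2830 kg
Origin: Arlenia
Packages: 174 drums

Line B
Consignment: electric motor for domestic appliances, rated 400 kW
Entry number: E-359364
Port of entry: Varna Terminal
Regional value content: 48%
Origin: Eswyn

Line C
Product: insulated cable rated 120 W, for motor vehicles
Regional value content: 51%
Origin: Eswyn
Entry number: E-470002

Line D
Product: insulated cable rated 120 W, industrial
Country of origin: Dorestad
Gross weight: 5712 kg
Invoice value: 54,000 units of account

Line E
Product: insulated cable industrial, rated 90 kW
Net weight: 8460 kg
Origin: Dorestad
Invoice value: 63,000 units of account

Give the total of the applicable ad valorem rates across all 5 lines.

175%

Line A: insulated cable → 13.1; rated 30 kW → 13.1.2; for domestic appliances → 13.1.2.1. Scheduled 27%. Arlenia agreement on 13.2.1: 13.1.2.1 not covered; Arlenia agreement on 13.1.1.3: 13.1.2.1 not covered. → 27%.
Line B: electric motor → 13.2; rated 400 kW → 13.2.2; for domestic appliances → 13.2.2.2. Scheduled 35%. Eswyn agreement on 13.1.1: 13.2.2.2 not covered; anti-dumping (Eswyn, 13.2): +18%; total 35% + 18% = 53%. → 53%.
Line C: insulated cable → 13.1; rated 120 W → 13.1.1; for motor vehicles → 13.1.1.1. Scheduled 32%. Eswyn agreement on 13.1.1: RVC ≥ 40% → 4% available; preferential 4%. → 4%.
Line D: insulated cable → 13.1; rated 120 W → 13.1.1; industrial → 13.1.1.3. Scheduled 23%. No special measure applies. → 23%.
Line E: insulated cable → 13.1; rated 90 kW → 13.1.3; industrial → 13.1.3.1. Scheduled 27%. anti-dumping (Dorestad, 13.1.3): +41%; total 27% + 41% = 68%. → 68%.
Sum: 27% + 53% + 4% + 23% + 68% = 175%.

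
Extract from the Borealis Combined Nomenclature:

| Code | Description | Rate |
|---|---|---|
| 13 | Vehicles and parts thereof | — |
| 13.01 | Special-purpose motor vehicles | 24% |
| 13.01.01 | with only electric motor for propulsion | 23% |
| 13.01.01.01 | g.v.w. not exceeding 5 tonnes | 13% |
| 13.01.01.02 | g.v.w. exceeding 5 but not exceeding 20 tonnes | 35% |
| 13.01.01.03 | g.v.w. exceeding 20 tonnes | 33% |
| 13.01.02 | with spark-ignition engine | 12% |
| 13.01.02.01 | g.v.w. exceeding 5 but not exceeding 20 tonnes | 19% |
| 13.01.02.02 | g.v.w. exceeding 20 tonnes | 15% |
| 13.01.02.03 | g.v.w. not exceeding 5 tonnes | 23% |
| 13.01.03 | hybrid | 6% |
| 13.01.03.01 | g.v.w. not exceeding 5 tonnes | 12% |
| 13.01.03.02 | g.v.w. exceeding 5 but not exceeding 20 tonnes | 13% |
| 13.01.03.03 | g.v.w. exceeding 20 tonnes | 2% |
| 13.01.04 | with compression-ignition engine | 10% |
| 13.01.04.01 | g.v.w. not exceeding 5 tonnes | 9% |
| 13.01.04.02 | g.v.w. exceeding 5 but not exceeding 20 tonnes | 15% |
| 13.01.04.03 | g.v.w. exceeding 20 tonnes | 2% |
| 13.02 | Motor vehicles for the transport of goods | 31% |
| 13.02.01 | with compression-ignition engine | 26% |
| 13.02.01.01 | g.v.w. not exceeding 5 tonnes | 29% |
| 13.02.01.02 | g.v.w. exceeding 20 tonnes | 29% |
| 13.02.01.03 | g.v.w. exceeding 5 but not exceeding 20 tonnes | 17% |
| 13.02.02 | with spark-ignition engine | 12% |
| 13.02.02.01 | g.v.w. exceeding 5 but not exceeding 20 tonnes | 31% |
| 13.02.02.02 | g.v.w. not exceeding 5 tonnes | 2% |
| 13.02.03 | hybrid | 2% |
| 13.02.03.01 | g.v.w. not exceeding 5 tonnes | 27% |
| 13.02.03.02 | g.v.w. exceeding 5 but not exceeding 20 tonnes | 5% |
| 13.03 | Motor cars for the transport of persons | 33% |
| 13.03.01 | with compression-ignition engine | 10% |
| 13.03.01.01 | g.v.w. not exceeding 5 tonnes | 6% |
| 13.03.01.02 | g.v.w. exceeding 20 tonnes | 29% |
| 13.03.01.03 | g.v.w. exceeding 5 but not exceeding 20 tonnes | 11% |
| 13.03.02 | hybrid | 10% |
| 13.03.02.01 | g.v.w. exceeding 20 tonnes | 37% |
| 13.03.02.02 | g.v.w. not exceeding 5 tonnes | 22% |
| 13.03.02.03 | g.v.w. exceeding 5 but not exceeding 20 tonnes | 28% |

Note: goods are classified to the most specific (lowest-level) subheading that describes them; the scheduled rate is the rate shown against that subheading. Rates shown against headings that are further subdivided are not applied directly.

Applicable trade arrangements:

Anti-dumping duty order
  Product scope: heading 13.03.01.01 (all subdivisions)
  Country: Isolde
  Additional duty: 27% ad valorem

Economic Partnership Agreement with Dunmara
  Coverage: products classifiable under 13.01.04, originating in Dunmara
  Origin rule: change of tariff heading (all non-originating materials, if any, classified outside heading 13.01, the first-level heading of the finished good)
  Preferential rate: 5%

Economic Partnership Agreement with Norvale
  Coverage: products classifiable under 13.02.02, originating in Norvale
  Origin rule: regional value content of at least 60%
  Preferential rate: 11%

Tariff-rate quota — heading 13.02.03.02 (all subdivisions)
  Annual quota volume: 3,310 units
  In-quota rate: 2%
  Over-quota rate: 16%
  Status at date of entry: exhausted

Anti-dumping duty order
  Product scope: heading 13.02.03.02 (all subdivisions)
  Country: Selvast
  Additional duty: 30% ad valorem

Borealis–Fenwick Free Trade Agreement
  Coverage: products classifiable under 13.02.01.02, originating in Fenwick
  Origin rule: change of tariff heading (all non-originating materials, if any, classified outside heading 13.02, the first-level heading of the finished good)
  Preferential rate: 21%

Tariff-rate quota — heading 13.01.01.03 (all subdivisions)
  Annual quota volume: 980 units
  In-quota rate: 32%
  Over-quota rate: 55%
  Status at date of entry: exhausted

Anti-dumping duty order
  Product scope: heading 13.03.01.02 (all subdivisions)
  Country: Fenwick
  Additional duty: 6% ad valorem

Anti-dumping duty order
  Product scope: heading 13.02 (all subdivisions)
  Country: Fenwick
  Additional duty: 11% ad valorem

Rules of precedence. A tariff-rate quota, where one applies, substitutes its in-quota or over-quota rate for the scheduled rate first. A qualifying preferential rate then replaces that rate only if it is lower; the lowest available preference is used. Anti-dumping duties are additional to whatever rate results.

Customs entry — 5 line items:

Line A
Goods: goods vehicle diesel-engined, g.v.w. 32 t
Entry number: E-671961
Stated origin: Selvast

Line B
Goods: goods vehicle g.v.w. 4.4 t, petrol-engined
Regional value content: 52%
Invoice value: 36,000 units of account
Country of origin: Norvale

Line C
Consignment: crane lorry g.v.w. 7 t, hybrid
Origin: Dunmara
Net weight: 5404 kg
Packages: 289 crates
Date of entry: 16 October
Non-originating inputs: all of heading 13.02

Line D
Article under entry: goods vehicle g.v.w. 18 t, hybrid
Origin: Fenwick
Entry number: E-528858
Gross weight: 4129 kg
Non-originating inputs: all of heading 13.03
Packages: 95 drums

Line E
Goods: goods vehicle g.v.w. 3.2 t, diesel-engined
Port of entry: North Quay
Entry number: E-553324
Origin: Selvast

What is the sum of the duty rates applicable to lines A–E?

100%

Line A: goods vehicle → 13.02; diesel-engined → 13.02.01; g.v.w. 32 t → 13.02.01.02. Scheduled 29%. No special measure applies. → 29%.
Line B: goods vehicle → 13.02; petrol-engined → 13.02.02; g.v.w. 4.4 t → 13.02.02.02. Scheduled 2%. Norvale agreement on 13.02.02: RVC < 60%. → 2%.
Line C: crane lorry → 13.01; hybrid → 13.01.03; g.v.w. 7 t → 13.01.03.02. Scheduled 13%. Dunmara agreement on 13.01.04: 13.01.03.02 not covered. → 13%.
Line D: goods vehicle → 13.02; hybrid → 13.02.03; g.v.w. 18 t → 13.02.03.02. Scheduled 5%. quota on 13.02.03.02 exhausted → over-quota 16%; Fenwick agreement on 13.02.01.02: 13.02.03.02 not covered; anti-dumping (Fenwick, 13.02): +11%; total 16% + 11% = 27%. → 27%.
Line E: goods vehicle → 13.02; diesel-engined → 13.02.01; g.v.w. 3.2 t → 13.02.01.01. Scheduled 29%. No special measure applies. → 29%.
Sum: 29% + 2% + 13% + 27% + 29% = 100%.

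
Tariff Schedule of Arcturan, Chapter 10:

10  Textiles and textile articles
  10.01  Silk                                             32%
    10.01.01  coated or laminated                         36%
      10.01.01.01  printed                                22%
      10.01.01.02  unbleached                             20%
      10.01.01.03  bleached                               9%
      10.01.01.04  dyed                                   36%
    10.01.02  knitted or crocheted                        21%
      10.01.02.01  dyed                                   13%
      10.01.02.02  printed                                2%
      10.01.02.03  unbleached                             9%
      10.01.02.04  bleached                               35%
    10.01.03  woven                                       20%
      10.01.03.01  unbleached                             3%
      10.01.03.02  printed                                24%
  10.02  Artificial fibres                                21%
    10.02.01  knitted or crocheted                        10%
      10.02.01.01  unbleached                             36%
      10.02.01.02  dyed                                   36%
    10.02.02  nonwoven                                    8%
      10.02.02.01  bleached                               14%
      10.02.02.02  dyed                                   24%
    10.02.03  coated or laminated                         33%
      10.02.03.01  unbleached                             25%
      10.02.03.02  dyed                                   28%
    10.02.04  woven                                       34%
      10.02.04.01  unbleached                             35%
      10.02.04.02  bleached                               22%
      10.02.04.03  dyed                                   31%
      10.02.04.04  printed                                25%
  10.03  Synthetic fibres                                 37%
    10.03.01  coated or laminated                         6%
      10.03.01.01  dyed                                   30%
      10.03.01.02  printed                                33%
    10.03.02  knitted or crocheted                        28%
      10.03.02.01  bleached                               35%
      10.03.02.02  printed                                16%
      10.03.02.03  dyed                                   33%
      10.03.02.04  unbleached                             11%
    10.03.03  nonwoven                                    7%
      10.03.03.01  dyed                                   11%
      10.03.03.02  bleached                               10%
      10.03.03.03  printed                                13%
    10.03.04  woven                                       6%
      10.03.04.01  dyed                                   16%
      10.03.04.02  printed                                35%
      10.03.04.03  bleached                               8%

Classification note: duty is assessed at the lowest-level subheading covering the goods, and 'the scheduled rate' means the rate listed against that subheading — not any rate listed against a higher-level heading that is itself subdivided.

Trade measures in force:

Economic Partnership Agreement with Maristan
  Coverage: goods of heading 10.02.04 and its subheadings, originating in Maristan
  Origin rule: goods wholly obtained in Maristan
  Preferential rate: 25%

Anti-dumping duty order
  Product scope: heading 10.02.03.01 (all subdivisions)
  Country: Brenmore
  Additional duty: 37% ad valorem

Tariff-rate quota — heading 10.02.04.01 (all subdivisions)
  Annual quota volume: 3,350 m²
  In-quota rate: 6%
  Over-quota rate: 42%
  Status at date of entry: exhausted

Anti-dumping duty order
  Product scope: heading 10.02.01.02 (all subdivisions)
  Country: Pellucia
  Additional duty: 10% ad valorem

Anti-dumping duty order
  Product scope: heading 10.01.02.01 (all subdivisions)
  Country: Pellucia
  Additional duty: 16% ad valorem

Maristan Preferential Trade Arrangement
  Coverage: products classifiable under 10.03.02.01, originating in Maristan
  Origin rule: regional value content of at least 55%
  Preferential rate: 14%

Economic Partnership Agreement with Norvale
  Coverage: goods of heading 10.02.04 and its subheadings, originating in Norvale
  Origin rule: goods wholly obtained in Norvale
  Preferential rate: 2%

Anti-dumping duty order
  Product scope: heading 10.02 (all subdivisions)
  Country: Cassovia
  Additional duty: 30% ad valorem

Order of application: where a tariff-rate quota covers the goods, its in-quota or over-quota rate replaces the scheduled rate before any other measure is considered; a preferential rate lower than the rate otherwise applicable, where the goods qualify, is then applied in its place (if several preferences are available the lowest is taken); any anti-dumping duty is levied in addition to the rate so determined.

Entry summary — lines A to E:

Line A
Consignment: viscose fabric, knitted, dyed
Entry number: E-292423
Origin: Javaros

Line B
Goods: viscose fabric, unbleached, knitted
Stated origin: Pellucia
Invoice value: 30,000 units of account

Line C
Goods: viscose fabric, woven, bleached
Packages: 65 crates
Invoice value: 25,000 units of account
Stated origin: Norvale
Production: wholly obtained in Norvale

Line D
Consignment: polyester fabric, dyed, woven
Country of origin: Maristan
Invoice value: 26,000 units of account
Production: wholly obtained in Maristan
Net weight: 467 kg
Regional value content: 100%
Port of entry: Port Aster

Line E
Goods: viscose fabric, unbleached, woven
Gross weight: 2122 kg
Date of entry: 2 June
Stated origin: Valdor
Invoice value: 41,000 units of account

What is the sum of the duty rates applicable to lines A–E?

Line A: viscose → 10.02; knitted → 10.02.01; dyed → 10.02.01.02. Scheduled 36%. No special measure applies. → 36%.
Line B: viscose → 10.02; knitted → 10.02.01; unbleached → 10.02.01.01. Scheduled 36%. No special measure applies. → 36%.
Line C: viscose → 10.02; woven → 10.02.04; bleached → 10.02.04.02. Scheduled 22%. Norvale agreement on 10.02.04: wholly obtained → 2% available; preferential 2%. → 2%.
Line D: polyester → 10.03; woven → 10.03.04; dyed → 10.03.04.01. Scheduled 16%. Maristan agreement on 10.02.04: 10.03.04.01 not covered; Maristan agreement on 10.03.02.01: 10.03.04.01 not covered. → 16%.
Line E: viscose → 10.02; woven → 10.02.04; unbleached → 10.02.04.01. Scheduled 35%. quota on 10.02.04.01 exhausted → over-quota 42%. → 42%.
Sum: 36% + 36% + 2% + 16% + 42% = 132%.

132%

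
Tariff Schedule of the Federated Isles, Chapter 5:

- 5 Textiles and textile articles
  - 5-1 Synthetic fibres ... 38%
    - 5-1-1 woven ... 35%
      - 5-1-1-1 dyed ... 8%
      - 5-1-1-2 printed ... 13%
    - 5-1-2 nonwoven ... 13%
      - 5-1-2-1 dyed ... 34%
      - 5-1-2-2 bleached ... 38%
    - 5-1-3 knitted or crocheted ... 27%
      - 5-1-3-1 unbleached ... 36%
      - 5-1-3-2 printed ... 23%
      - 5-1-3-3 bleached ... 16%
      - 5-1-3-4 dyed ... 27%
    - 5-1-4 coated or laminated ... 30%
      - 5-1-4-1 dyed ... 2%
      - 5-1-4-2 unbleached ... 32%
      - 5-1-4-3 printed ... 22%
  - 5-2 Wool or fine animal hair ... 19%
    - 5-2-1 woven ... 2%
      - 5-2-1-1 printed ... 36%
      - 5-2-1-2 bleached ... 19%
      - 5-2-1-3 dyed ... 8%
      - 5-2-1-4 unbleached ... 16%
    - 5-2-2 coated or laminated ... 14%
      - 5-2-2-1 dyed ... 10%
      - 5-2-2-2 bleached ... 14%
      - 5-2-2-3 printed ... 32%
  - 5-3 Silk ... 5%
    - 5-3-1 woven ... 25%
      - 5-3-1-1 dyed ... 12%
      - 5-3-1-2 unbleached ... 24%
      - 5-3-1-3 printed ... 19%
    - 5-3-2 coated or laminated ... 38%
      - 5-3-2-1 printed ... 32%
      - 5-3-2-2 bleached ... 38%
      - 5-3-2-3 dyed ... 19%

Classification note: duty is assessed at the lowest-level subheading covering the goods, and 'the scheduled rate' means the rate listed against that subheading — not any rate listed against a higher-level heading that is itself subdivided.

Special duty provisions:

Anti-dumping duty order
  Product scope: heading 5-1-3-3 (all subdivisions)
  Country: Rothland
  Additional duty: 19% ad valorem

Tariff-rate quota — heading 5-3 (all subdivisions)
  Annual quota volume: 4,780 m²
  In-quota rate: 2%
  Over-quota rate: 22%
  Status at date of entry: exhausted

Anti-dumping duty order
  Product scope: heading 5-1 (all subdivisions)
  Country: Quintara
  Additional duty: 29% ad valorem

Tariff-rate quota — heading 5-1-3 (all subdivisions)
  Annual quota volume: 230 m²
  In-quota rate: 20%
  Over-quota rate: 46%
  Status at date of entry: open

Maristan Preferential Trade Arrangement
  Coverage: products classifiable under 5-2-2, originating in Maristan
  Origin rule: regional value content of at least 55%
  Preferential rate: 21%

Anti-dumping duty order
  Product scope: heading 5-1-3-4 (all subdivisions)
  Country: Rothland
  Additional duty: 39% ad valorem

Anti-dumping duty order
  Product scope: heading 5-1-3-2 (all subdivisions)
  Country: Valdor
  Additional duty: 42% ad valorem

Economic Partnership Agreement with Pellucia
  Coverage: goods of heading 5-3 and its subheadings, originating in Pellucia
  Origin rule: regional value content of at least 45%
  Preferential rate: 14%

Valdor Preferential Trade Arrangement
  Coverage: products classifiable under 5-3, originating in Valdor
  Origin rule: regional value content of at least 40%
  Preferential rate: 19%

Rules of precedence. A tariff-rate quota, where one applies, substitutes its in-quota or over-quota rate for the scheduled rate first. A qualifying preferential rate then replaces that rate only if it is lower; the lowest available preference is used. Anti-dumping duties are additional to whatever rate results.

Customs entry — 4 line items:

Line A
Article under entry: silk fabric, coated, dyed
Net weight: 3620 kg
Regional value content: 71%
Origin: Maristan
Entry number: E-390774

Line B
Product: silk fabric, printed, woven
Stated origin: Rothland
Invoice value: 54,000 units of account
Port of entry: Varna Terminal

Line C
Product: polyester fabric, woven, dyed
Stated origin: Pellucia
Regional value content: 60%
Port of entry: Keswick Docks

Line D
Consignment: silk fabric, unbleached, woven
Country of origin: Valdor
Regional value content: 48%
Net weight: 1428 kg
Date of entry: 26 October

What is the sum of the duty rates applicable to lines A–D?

71%

Line A: silk → 5-3; coated → 5-3-2; dyed → 5-3-2-3. Scheduled 19%. quota on 5-3 exhausted → over-quota 22%; Maristan agreement on 5-2-2: 5-3-2-3 not covered. → 22%.
Line B: silk → 5-3; woven → 5-3-1; printed → 5-3-1-3. Scheduled 19%. quota on 5-3 exhausted → over-quota 22%. → 22%.
Line C: polyester → 5-1; woven → 5-1-1; dyed → 5-1-1-1. Scheduled 8%. Pellucia agreement on 5-3: 5-1-1-1 not covered. → 8%.
Line D: silk → 5-3; woven → 5-3-1; unbleached → 5-3-1-2. Scheduled 24%. quota on 5-3 exhausted → over-quota 22%; Valdor agreement on 5-3: RVC ≥ 40% → 19% available; preferential 19%. → 19%.
Sum: 22% + 22% + 8% + 19% = 71%.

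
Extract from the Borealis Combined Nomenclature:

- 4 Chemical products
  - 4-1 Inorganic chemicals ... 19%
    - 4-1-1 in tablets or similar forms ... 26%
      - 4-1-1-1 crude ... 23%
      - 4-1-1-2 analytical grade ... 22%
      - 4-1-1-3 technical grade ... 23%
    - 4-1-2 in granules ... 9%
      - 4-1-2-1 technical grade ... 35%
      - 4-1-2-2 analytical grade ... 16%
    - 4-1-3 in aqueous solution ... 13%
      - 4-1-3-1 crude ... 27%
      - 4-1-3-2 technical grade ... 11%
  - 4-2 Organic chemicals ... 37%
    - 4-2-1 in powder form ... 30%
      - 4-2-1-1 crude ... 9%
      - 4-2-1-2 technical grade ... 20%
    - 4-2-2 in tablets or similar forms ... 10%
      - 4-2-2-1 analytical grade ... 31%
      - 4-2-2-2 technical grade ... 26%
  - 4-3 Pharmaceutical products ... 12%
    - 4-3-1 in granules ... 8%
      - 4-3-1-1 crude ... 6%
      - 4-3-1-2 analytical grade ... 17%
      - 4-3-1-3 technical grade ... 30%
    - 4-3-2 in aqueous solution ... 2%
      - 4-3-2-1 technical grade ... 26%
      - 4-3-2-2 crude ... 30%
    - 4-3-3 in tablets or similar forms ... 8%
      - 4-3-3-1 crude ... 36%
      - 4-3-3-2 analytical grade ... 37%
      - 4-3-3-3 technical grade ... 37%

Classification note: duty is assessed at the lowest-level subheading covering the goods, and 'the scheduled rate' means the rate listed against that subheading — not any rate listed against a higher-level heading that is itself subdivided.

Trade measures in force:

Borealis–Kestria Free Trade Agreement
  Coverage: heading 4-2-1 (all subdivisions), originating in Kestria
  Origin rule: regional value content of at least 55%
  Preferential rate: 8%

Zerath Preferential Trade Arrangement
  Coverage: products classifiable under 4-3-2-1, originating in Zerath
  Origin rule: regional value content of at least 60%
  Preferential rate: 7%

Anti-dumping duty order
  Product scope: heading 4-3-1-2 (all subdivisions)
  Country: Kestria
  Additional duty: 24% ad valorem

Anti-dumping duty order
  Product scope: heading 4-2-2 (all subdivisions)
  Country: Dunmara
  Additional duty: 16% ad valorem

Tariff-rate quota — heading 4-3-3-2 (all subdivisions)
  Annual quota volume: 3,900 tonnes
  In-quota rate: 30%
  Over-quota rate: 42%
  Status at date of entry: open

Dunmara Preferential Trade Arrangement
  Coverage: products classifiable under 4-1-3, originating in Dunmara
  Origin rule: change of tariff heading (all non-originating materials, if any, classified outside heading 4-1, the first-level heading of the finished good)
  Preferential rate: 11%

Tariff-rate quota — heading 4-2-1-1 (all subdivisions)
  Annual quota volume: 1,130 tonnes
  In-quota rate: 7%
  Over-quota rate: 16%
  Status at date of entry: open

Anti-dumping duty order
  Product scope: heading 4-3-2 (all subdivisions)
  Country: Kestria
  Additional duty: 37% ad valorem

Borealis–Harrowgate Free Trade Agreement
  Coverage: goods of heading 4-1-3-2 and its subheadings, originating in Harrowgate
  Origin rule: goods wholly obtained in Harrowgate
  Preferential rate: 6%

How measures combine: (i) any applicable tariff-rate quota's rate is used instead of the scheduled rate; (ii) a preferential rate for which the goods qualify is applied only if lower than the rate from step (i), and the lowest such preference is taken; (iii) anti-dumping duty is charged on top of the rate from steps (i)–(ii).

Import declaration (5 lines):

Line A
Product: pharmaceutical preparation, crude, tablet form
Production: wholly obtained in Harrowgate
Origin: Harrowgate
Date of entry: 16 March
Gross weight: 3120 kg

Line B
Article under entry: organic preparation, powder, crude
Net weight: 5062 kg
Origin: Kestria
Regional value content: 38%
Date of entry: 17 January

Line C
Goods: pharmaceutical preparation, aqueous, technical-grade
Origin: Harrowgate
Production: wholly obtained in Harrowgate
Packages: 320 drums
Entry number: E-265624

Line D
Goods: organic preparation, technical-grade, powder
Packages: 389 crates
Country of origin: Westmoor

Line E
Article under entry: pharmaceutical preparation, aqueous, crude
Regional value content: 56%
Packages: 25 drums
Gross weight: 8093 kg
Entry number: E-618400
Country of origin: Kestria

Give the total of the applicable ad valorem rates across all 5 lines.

Line A: pharmaceutical → 4-3; tablet form → 4-3-3; crude → 4-3-3-1. Scheduled 36%. Harrowgate agreement on 4-1-3-2: 4-3-3-1 not covered. → 36%.
Line B: organic → 4-2; powder → 4-2-1; crude → 4-2-1-1. Scheduled 9%. quota on 4-2-1-1 open → in-quota 7%; Kestria agreement on 4-2-1: RVC < 55%. → 7%.
Line C: pharmaceutical → 4-3; aqueous → 4-3-2; technical-grade → 4-3-2-1. Scheduled 26%. Harrowgate agreement on 4-1-3-2: 4-3-2-1 not covered. → 26%.
Line D: organic → 4-2; powder → 4-2-1; technical-grade → 4-2-1-2. Scheduled 20%. No special measure applies. → 20%.
Line E: pharmaceutical → 4-3; aqueous → 4-3-2; crude → 4-3-2-2. Scheduled 30%. Kestria agreement on 4-2-1: 4-3-2-2 not covered; anti-dumping (Kestria, 4-3-2): +37%; total 30% + 37% = 67%. → 67%.
Sum: 36% + 7% + 26% + 20% + 67% = 156%.

156%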